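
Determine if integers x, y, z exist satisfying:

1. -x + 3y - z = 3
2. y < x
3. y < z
Yes

Take x = 6, y = 5, z = 6. Substituting into each constraint:
  (1) (-6) + 3(5) + (-6) = 3 ✓
  (2) 5 < 6 ✓
  (3) 5 < 6 ✓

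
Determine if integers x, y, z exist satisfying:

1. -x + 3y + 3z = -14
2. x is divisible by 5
Yes

Take x = 5, y = -4, z = 1. Substituting into each constraint:
  (1) (-5) + 3(-4) + 3(1) = -14 ✓
  (2) 5 = 5 × 1, remainder 0 ✓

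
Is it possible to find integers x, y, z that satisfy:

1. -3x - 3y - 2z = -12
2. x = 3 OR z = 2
Yes

Take x = 3, y = -1, z = 3. Substituting into each constraint:
  (1) -3(3) - 3(-1) - 2(3) = -12 ✓
  (2) x = 3, target 3 ✓ (first branch holds)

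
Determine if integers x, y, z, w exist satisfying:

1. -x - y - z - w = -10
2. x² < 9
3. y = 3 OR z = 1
Yes

Take x = 0, y = 3, z = 0, w = 7. Substituting into each constraint:
  (1) 0 + (-3) + 0 + (-7) = -10 ✓
  (2) x² = (0)² = 0, and 0 < 9 ✓
  (3) y = 3, target 3 ✓ (first branch holds)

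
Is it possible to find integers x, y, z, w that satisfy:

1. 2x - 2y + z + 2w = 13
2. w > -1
Yes

Take x = 0, y = 0, z = 1, w = 6. Substituting into each constraint:
  (1) 2(0) - 2(0) + 1 + 2(6) = 13 ✓
  (2) 6 > -1 ✓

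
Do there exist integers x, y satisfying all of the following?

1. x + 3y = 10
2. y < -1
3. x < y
No

The full constraint system is jointly infeasible over the integers. Each constraint and what it forces:

  - x + 3y = 10: is a linear equation tying the variables together
  - y < -1: bounds one variable relative to a constant
  - x < y: bounds one variable relative to another variable

Propagating the comparison: x < y and y ≤ -2 give x ≤ -3. Range argument: with x ∈ [−∞, -3], y ∈ [−∞, -2], the left side of the equation is at most -9, but the right side is 10 > -9. No integer solution exists.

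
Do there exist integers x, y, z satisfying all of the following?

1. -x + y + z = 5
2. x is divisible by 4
Yes

Take x = 0, y = 0, z = 5. Substituting into each constraint:
  (1) 0 + 0 + 5 = 5 ✓
  (2) 0 = 4 × 0, remainder 0 ✓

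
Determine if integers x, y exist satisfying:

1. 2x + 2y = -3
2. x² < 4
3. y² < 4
No

Even the single constraint (2x + 2y = -3) is infeasible over the integers.

  - 2x + 2y = -3: every term on the left is divisible by 2, so the LHS ≡ 0 (mod 2), but the RHS -3 is not — no integer solution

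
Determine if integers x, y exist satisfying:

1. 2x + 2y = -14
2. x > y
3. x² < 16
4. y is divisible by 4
Yes

Take x = -3, y = -4. Substituting into each constraint:
  (1) 2(-3) + 2(-4) = -14 ✓
  (2) -3 > -4 ✓
  (3) x² = (-3)² = 9, and 9 < 16 ✓
  (4) -4 = 4 × -1, remainder 0 ✓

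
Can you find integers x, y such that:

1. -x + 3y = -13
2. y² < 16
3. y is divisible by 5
Yes

Take x = 13, y = 0. Substituting into each constraint:
  (1) (-13) + 3(0) = -13 ✓
  (2) y² = (0)² = 0, and 0 < 16 ✓
  (3) 0 = 5 × 0, remainder 0 ✓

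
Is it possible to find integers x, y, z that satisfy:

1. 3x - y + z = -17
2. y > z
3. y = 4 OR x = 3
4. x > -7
Yes

Take x = -5, y = 4, z = 2. Substituting into each constraint:
  (1) 3(-5) + (-4) + 2 = -17 ✓
  (2) 4 > 2 ✓
  (3) y = 4, target 4 ✓ (first branch holds)
  (4) -5 > -7 ✓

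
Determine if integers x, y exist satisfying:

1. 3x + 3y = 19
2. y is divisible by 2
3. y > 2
No

Even the single constraint (3x + 3y = 19) is infeasible over the integers.

  - 3x + 3y = 19: every term on the left is divisible by 3, so the LHS ≡ 0 (mod 3), but the RHS 19 is not — no integer solution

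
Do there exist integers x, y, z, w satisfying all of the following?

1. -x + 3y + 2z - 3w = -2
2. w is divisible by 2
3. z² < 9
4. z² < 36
Yes

Take x = 0, y = 0, z = -1, w = 0. Substituting into each constraint:
  (1) 0 + 3(0) + 2(-1) - 3(0) = -2 ✓
  (2) 0 = 2 × 0, remainder 0 ✓
  (3) z² = (-1)² = 1, and 1 < 9 ✓
  (4) z² = (-1)² = 1, and 1 < 36 ✓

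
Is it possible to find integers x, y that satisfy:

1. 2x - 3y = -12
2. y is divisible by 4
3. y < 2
Yes

Take x = -6, y = 0. Substituting into each constraint:
  (1) 2(-6) - 3(0) = -12 ✓
  (2) 0 = 4 × 0, remainder 0 ✓
  (3) 0 < 2 ✓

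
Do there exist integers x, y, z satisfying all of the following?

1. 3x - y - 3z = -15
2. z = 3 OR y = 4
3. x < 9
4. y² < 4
Yes

Take x = -2, y = 0, z = 3. Substituting into each constraint:
  (1) 3(-2) + 0 - 3(3) = -15 ✓
  (2) z = 3, target 3 ✓ (first branch holds)
  (3) -2 < 9 ✓
  (4) y² = (0)² = 0, and 0 < 4 ✓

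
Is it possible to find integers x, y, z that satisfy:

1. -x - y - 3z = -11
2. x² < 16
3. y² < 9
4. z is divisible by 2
Yes

Take x = 1, y = -2, z = 4. Substituting into each constraint:
  (1) (-1) + 2 - 3(4) = -11 ✓
  (2) x² = (1)² = 1, and 1 < 16 ✓
  (3) y² = (-2)² = 4, and 4 < 9 ✓
  (4) 4 = 2 × 2, remainder 0 ✓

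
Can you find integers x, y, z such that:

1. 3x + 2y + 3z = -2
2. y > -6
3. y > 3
Yes

Take x = -4, y = 5, z = 0. Substituting into each constraint:
  (1) 3(-4) + 2(5) + 3(0) = -2 ✓
  (2) 5 > -6 ✓
  (3) 5 > 3 ✓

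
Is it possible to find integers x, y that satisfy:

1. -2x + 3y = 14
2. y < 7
Yes

Take x = 2, y = 6. Substituting into each constraint:
  (1) -2(2) + 3(6) = 14 ✓
  (2) 6 < 7 ✓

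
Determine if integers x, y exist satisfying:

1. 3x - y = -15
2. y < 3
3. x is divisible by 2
Yes

Take x = -6, y = -3. Substituting into each constraint:
  (1) 3(-6) + 3 = -15 ✓
  (2) -3 < 3 ✓
  (3) -6 = 2 × -3, remainder 0 ✓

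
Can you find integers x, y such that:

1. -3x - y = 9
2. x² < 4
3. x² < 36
Yes

Take x = 0, y = -9. Substituting into each constraint:
  (1) -3(0) + 9 = 9 ✓
  (2) x² = (0)² = 0, and 0 < 4 ✓
  (3) x² = (0)² = 0, and 0 < 36 ✓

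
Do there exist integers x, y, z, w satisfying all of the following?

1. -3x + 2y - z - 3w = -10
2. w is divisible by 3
Yes

Take x = 4, y = 1, z = 0, w = 0. Substituting into each constraint:
  (1) -3(4) + 2(1) + 0 - 3(0) = -10 ✓
  (2) 0 = 3 × 0, remainder 0 ✓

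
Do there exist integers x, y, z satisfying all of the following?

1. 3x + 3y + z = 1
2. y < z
Yes

Take x = 0, y = 0, z = 1. Substituting into each constraint:
  (1) 3(0) + 3(0) + 1 = 1 ✓
  (2) 0 < 1 ✓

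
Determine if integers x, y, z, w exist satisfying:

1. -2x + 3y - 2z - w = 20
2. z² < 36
Yes

Take x = -10, y = 0, z = 0, w = 0. Substituting into each constraint:
  (1) -2(-10) + 3(0) - 2(0) + 0 = 20 ✓
  (2) z² = (0)² = 0, and 0 < 36 ✓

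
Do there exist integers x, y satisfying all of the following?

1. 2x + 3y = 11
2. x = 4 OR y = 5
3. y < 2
Yes

Take x = 4, y = 1. Substituting into each constraint:
  (1) 2(4) + 3(1) = 11 ✓
  (2) x = 4, target 4 ✓ (first branch holds)
  (3) 1 < 2 ✓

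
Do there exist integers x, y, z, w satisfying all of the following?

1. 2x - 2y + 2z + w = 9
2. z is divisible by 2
Yes

Take x = 0, y = -4, z = 0, w = 1. Substituting into each constraint:
  (1) 2(0) - 2(-4) + 2(0) + 1 = 9 ✓
  (2) 0 = 2 × 0, remainder 0 ✓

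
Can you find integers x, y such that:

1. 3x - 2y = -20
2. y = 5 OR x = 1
No

The full constraint system is jointly infeasible over the integers. Each constraint and what it forces:

  - 3x - 2y = -20: is a linear equation tying the variables together
  - y = 5 OR x = 1: forces a choice: either y = 5 or x = 1

Split on the disjunction (y = 5 OR x = 1):
  • If y = 5: with y = 5, every remaining term of the linear equation is divisible by 3, so the left side is ≡ 0 (mod 3); but the right side -10 ≡ 2 (mod 3). No integers can satisfy it.
  • If x = 1: with x = 1, every remaining term of the linear equation is divisible by 2, so the left side is ≡ 0 (mod 2); but the right side -23 ≡ 1 (mod 2). No integers can satisfy it.
Both branches are infeasible, so the system has no integer solution.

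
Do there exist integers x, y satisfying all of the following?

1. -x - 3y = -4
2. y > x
Yes

Take x = -2, y = 2. Substituting into each constraint:
  (1) 2 - 3(2) = -4 ✓
  (2) 2 > -2 ✓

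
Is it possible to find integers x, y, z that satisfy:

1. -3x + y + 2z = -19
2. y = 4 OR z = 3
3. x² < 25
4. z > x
Yes

Take x = 2, y = -19, z = 3. Substituting into each constraint:
  (1) -3(2) + (-19) + 2(3) = -19 ✓
  (2) z = 3, target 3 ✓ (second branch holds)
  (3) x² = (2)² = 4, and 4 < 25 ✓
  (4) 3 > 2 ✓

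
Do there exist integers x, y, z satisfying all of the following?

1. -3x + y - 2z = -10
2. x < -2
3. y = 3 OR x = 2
Yes

Take x = -3, y = 3, z = 11. Substituting into each constraint:
  (1) -3(-3) + 3 - 2(11) = -10 ✓
  (2) -3 < -2 ✓
  (3) y = 3, target 3 ✓ (first branch holds)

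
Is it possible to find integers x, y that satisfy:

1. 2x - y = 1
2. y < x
Yes

Take x = 0, y = -1. Substituting into each constraint:
  (1) 2(0) + 1 = 1 ✓
  (2) -1 < 0 ✓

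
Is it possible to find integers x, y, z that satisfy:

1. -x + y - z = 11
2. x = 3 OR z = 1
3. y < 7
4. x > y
Yes

Take x = 3, y = 2, z = -12. Substituting into each constraint:
  (1) (-3) + 2 + 12 = 11 ✓
  (2) x = 3, target 3 ✓ (first branch holds)
  (3) 2 < 7 ✓
  (4) 3 > 2 ✓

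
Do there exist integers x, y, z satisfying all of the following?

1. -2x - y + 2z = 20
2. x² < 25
Yes

Take x = 0, y = 0, z = 10. Substituting into each constraint:
  (1) -2(0) + 0 + 2(10) = 20 ✓
  (2) x² = (0)² = 0, and 0 < 25 ✓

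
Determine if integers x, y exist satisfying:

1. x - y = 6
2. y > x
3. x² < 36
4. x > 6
No

A contradictory subset is {x - y = 6, y > x}. No integer assignment can satisfy these jointly:

  - x - y = 6: is a linear equation tying the variables together
  - y > x: bounds one variable relative to another variable

From the equation, x − y = 6, i.e. y − x = -6; but y > x requires y − x ≥ 1. Contradiction.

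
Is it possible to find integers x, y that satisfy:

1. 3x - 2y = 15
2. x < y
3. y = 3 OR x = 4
No

The full constraint system is jointly infeasible over the integers. Each constraint and what it forces:

  - 3x - 2y = 15: is a linear equation tying the variables together
  - x < y: bounds one variable relative to another variable
  - y = 3 OR x = 4: forces a choice: either y = 3 or x = 4

Split on the disjunction (y = 3 OR x = 4):
  • If y = 3: the equation forces x = 7, giving (y, x) = (3, 7), which violates y > x.
  • If x = 4: with x = 4, every remaining term of the linear equation is divisible by 2, so the left side is ≡ 0 (mod 2); but the right side 3 ≡ 1 (mod 2). No integers can satisfy it.
Both branches are infeasible, so the system has no integer solution.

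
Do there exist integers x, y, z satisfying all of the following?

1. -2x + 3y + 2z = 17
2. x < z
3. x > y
Yes

Take x = 2, y = 1, z = 9. Substituting into each constraint:
  (1) -2(2) + 3(1) + 2(9) = 17 ✓
  (2) 2 < 9 ✓
  (3) 2 > 1 ✓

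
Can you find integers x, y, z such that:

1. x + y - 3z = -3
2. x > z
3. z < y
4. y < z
No

A contradictory subset is {z < y, y < z}. No integer assignment can satisfy these jointly:

  - z < y: bounds one variable relative to another variable
  - y < z: bounds one variable relative to another variable

Direct contradiction: y > z and z > y cannot both hold.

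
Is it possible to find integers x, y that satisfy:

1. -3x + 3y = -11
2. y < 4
No

Even the single constraint (-3x + 3y = -11) is infeasible over the integers.

  - -3x + 3y = -11: every term on the left is divisible by 3, so the LHS ≡ 0 (mod 3), but the RHS -11 is not — no integer solution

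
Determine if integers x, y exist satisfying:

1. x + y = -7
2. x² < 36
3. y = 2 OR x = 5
Yes

Take x = 5, y = -12. Substituting into each constraint:
  (1) 5 + (-12) = -7 ✓
  (2) x² = (5)² = 25, and 25 < 36 ✓
  (3) x = 5, target 5 ✓ (second branch holds)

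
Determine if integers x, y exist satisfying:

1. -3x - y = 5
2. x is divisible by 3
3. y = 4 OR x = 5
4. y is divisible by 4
Yes

Take x = -3, y = 4. Substituting into each constraint:
  (1) -3(-3) + (-4) = 5 ✓
  (2) -3 = 3 × -1, remainder 0 ✓
  (3) y = 4, target 4 ✓ (first branch holds)
  (4) 4 = 4 × 1, remainder 0 ✓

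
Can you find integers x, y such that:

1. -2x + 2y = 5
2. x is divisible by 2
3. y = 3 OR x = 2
No

Even the single constraint (-2x + 2y = 5) is infeasible over the integers.

  - -2x + 2y = 5: every term on the left is divisible by 2, so the LHS ≡ 0 (mod 2), but the RHS 5 is not — no integer solution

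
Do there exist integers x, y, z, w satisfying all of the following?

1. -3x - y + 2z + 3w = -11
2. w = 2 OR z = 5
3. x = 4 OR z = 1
Yes

Take x = 6, y = 1, z = 1, w = 2. Substituting into each constraint:
  (1) -3(6) + (-1) + 2(1) + 3(2) = -11 ✓
  (2) w = 2, target 2 ✓ (first branch holds)
  (3) z = 1, target 1 ✓ (second branch holds)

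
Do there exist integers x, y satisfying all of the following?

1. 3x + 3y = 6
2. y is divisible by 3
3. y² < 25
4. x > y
Yes

Take x = 2, y = 0. Substituting into each constraint:
  (1) 3(2) + 3(0) = 6 ✓
  (2) 0 = 3 × 0, remainder 0 ✓
  (3) y² = (0)² = 0, and 0 < 25 ✓
  (4) 2 > 0 ✓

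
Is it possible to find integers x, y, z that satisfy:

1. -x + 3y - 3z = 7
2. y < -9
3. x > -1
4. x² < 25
Yes

Take x = 2, y = -10, z = -13. Substituting into each constraint:
  (1) (-2) + 3(-10) - 3(-13) = 7 ✓
  (2) -10 < -9 ✓
  (3) 2 > -1 ✓
  (4) x² = (2)² = 4, and 4 < 25 ✓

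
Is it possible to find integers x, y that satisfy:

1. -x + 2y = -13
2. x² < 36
Yes

Take x = -1, y = -7. Substituting into each constraint:
  (1) 1 + 2(-7) = -13 ✓
  (2) x² = (-1)² = 1, and 1 < 36 ✓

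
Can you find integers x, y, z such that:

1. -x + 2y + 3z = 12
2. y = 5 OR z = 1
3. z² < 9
Yes

Take x = -1, y = 4, z = 1. Substituting into each constraint:
  (1) 1 + 2(4) + 3(1) = 12 ✓
  (2) z = 1, target 1 ✓ (second branch holds)
  (3) z² = (1)² = 1, and 1 < 9 ✓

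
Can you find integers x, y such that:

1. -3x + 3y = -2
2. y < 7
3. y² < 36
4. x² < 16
No

Even the single constraint (-3x + 3y = -2) is infeasible over the integers.

  - -3x + 3y = -2: every term on the left is divisible by 3, so the LHS ≡ 0 (mod 3), but the RHS -2 is not — no integer solution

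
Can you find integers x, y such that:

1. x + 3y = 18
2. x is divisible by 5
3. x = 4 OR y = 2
No

The full constraint system is jointly infeasible over the integers. Each constraint and what it forces:

  - x + 3y = 18: is a linear equation tying the variables together
  - x is divisible by 5: restricts x to multiples of 5
  - x = 4 OR y = 2: forces a choice: either x = 4 or y = 2

Split on the disjunction (x = 4 OR y = 2):
  • If x = 4: this contradicts the divisibility constraint — 4 is not a multiple of 5.
  • If y = 2: with y = 2, writing x = 5x', every remaining term of the linear equation is divisible by 5, so the left side is ≡ 0 (mod 5); but the right side 12 ≡ 2 (mod 5). No integers can satisfy it.
Both branches are infeasible, so the system has no integer solution.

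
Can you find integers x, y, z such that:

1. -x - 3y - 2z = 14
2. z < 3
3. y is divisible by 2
Yes

Take x = 0, y = 0, z = -7. Substituting into each constraint:
  (1) 0 - 3(0) - 2(-7) = 14 ✓
  (2) -7 < 3 ✓
  (3) 0 = 2 × 0, remainder 0 ✓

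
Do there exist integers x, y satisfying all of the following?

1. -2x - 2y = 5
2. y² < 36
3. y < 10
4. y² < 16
No

Even the single constraint (-2x - 2y = 5) is infeasible over the integers.

  - -2x - 2y = 5: every term on the left is divisible by 2, so the LHS ≡ 0 (mod 2), but the RHS 5 is not — no integer solution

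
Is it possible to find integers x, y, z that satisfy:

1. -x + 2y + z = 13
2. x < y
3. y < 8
Yes

Take x = 0, y = 1, z = 11. Substituting into each constraint:
  (1) 0 + 2(1) + 11 = 13 ✓
  (2) 0 < 1 ✓
  (3) 1 < 8 ✓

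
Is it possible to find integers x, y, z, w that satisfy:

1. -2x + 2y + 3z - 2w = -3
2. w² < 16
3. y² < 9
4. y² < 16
Yes

Take x = 3, y = 0, z = 1, w = 0. Substituting into each constraint:
  (1) -2(3) + 2(0) + 3(1) - 2(0) = -3 ✓
  (2) w² = (0)² = 0, and 0 < 16 ✓
  (3) y² = (0)² = 0, and 0 < 9 ✓
  (4) y² = (0)² = 0, and 0 < 16 ✓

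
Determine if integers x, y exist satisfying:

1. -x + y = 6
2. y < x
No

The full constraint system is jointly infeasible over the integers. Each constraint and what it forces:

  - -x + y = 6: is a linear equation tying the variables together
  - y < x: bounds one variable relative to another variable

From the equation, x − y = -6, i.e. x − y = -6; but x > y requires x − y ≥ 1. Contradiction.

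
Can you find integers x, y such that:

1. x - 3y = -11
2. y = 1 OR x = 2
Yes

Take x = -8, y = 1. Substituting into each constraint:
  (1) (-8) - 3(1) = -11 ✓
  (2) y = 1, target 1 ✓ (first branch holds)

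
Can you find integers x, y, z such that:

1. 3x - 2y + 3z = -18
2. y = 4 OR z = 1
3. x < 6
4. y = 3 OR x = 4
Yes

Take x = -5, y = 3, z = 1. Substituting into each constraint:
  (1) 3(-5) - 2(3) + 3(1) = -18 ✓
  (2) z = 1, target 1 ✓ (second branch holds)
  (3) -5 < 6 ✓
  (4) y = 3, target 3 ✓ (first branch holds)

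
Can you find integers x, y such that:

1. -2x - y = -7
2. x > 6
Yes

Take x = 7, y = -7. Substituting into each constraint:
  (1) -2(7) + 7 = -7 ✓
  (2) 7 > 6 ✓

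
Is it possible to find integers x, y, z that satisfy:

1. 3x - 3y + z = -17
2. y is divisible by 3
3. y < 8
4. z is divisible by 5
Yes

Take x = -9, y = 0, z = 10. Substituting into each constraint:
  (1) 3(-9) - 3(0) + 10 = -17 ✓
  (2) 0 = 3 × 0, remainder 0 ✓
  (3) 0 < 8 ✓
  (4) 10 = 5 × 2, remainder 0 ✓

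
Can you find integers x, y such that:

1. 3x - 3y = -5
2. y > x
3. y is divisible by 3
No

Even the single constraint (3x - 3y = -5) is infeasible over the integers.

  - 3x - 3y = -5: every term on the left is divisible by 3, so the LHS ≡ 0 (mod 3), but the RHS -5 is not — no integer solution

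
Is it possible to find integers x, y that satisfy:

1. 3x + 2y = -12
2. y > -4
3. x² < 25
Yes

Take x = -2, y = -3. Substituting into each constraint:
  (1) 3(-2) + 2(-3) = -12 ✓
  (2) -3 > -4 ✓
  (3) x² = (-2)² = 4, and 4 < 25 ✓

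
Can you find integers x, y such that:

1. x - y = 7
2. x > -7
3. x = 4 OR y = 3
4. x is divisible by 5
Yes

Take x = 10, y = 3. Substituting into each constraint:
  (1) 10 + (-3) = 7 ✓
  (2) 10 > -7 ✓
  (3) y = 3, target 3 ✓ (second branch holds)
  (4) 10 = 5 × 2, remainder 0 ✓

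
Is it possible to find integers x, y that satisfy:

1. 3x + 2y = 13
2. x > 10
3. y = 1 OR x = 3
No

The full constraint system is jointly infeasible over the integers. Each constraint and what it forces:

  - 3x + 2y = 13: is a linear equation tying the variables together
  - x > 10: bounds one variable relative to a constant
  - y = 1 OR x = 3: forces a choice: either y = 1 or x = 3

Split on the disjunction (y = 1 OR x = 3):
  • If y = 1: with y = 1, every remaining term of the linear equation is divisible by 3, so the left side is ≡ 0 (mod 3); but the right side 11 ≡ 2 (mod 3). No integers can satisfy it.
  • If x = 3: this contradicts the bound x ≥ 11.
Both branches are infeasible, so the system has no integer solution.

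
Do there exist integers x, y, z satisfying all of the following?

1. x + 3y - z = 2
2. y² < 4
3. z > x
Yes

Take x = 0, y = 1, z = 1. Substituting into each constraint:
  (1) 0 + 3(1) + (-1) = 2 ✓
  (2) y² = (1)² = 1, and 1 < 4 ✓
  (3) 1 > 0 ✓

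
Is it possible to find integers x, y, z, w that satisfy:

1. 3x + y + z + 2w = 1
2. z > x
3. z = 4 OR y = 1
Yes

Take x = -2, y = 1, z = 0, w = 3. Substituting into each constraint:
  (1) 3(-2) + 1 + 0 + 2(3) = 1 ✓
  (2) 0 > -2 ✓
  (3) y = 1, target 1 ✓ (second branch holds)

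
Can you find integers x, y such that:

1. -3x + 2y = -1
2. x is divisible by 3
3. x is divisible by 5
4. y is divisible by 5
No

A contradictory subset is {-3x + 2y = -1, x is divisible by 5, y is divisible by 5}. No integer assignment can satisfy these jointly:

  - -3x + 2y = -1: is a linear equation tying the variables together
  - x is divisible by 5: restricts x to multiples of 5
  - y is divisible by 5: restricts y to multiples of 5

Modular obstruction: writing x = 5x' and writing y = 5y', every remaining term of the linear equation is divisible by 5, so the left side is ≡ 0 (mod 5); but the right side -1 ≡ 4 (mod 5). No integers can satisfy it.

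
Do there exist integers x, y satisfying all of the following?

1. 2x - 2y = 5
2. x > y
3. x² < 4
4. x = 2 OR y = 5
No

Even the single constraint (2x - 2y = 5) is infeasible over the integers.

  - 2x - 2y = 5: every term on the left is divisible by 2, so the LHS ≡ 0 (mod 2), but the RHS 5 is not — no integer solution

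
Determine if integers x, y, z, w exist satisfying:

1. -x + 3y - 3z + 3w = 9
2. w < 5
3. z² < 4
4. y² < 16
Yes

Take x = -9, y = 0, z = 0, w = 0. Substituting into each constraint:
  (1) 9 + 3(0) - 3(0) + 3(0) = 9 ✓
  (2) 0 < 5 ✓
  (3) z² = (0)² = 0, and 0 < 4 ✓
  (4) y² = (0)² = 0, and 0 < 16 ✓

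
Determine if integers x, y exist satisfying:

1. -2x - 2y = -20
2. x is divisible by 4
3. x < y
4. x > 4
No

A contradictory subset is {-2x - 2y = -20, x < y, x > 4}. No integer assignment can satisfy these jointly:

  - -2x - 2y = -20: is a linear equation tying the variables together
  - x < y: bounds one variable relative to another variable
  - x > 4: bounds one variable relative to a constant

Propagating the comparison: y > x and x ≥ 5 give y ≥ 6. Range argument: with x ∈ [5, ∞], y ∈ [6, ∞], the left side of the equation is at most -22, but the right side is -20 > -22. No integer solution exists.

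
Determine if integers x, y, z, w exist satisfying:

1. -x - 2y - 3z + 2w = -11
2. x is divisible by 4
Yes

Take x = 0, y = 0, z = 5, w = 2. Substituting into each constraint:
  (1) 0 - 2(0) - 3(5) + 2(2) = -11 ✓
  (2) 0 = 4 × 0, remainder 0 ✓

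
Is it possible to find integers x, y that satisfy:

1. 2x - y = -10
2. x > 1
Yes

Take x = 2, y = 14. Substituting into each constraint:
  (1) 2(2) + (-14) = -10 ✓
  (2) 2 > 1 ✓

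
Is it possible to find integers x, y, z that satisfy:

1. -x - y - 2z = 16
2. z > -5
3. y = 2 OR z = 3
Yes

Take x = -10, y = 2, z = -4. Substituting into each constraint:
  (1) 10 + (-2) - 2(-4) = 16 ✓
  (2) -4 > -5 ✓
  (3) y = 2, target 2 ✓ (first branch holds)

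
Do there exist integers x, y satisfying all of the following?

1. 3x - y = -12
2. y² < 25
Yes

Take x = -4, y = 0. Substituting into each constraint:
  (1) 3(-4) + 0 = -12 ✓
  (2) y² = (0)² = 0, and 0 < 25 ✓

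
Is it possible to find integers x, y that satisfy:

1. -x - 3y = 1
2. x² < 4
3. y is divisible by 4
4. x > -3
Yes

Take x = -1, y = 0. Substituting into each constraint:
  (1) 1 - 3(0) = 1 ✓
  (2) x² = (-1)² = 1, and 1 < 4 ✓
  (3) 0 = 4 × 0, remainder 0 ✓
  (4) -1 > -3 ✓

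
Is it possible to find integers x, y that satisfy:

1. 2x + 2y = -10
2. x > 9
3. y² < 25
No

The full constraint system is jointly infeasible over the integers. Each constraint and what it forces:

  - 2x + 2y = -10: is a linear equation tying the variables together
  - x > 9: bounds one variable relative to a constant
  - y² < 25: restricts y to |y| ≤ 4

Range argument: with x ∈ [10, ∞], y ∈ [-4, 4], the left side of the equation is at least 12, but the right side is -10 < 12. No integer solution exists.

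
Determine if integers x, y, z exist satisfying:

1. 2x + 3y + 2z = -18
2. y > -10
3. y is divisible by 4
Yes

Take x = -9, y = 0, z = 0. Substituting into each constraint:
  (1) 2(-9) + 3(0) + 2(0) = -18 ✓
  (2) 0 > -10 ✓
  (3) 0 = 4 × 0, remainder 0 ✓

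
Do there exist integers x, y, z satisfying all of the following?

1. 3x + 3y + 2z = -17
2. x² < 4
Yes

Take x = 0, y = 1, z = -10. Substituting into each constraint:
  (1) 3(0) + 3(1) + 2(-10) = -17 ✓
  (2) x² = (0)² = 0, and 0 < 4 ✓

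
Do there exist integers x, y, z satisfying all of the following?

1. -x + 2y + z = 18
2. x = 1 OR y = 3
Yes

Take x = 1, y = 9, z = 1. Substituting into each constraint:
  (1) (-1) + 2(9) + 1 = 18 ✓
  (2) x = 1, target 1 ✓ (first branch holds)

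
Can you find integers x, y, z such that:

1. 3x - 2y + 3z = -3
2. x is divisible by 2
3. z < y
Yes

Take x = 0, y = 0, z = -1. Substituting into each constraint:
  (1) 3(0) - 2(0) + 3(-1) = -3 ✓
  (2) 0 = 2 × 0, remainder 0 ✓
  (3) -1 < 0 ✓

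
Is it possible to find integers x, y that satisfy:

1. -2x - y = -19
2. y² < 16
Yes

Take x = 10, y = -1. Substituting into each constraint:
  (1) -2(10) + 1 = -19 ✓
  (2) y² = (-1)² = 1, and 1 < 16 ✓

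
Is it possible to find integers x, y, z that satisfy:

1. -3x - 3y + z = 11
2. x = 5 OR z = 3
Yes

Take x = 5, y = -8, z = 2. Substituting into each constraint:
  (1) -3(5) - 3(-8) + 2 = 11 ✓
  (2) x = 5, target 5 ✓ (first branch holds)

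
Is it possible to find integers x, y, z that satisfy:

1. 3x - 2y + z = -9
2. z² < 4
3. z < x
Yes

Take x = 1, y = 6, z = 0. Substituting into each constraint:
  (1) 3(1) - 2(6) + 0 = -9 ✓
  (2) z² = (0)² = 0, and 0 < 4 ✓
  (3) 0 < 1 ✓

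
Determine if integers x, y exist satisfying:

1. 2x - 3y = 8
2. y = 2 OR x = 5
Yes

Take x = 7, y = 2. Substituting into each constraint:
  (1) 2(7) - 3(2) = 8 ✓
  (2) y = 2, target 2 ✓ (first branch holds)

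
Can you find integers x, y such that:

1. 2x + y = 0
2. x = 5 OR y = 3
Yes

Take x = 5, y = -10. Substituting into each constraint:
  (1) 2(5) + (-10) = 0 ✓
  (2) x = 5, target 5 ✓ (first branch holds)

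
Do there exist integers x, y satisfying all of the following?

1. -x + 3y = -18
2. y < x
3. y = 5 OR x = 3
Yes

Take x = 3, y = -5. Substituting into each constraint:
  (1) (-3) + 3(-5) = -18 ✓
  (2) -5 < 3 ✓
  (3) x = 3, target 3 ✓ (second branch holds)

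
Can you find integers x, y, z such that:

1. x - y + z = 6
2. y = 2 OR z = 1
Yes

Take x = 8, y = 2, z = 0. Substituting into each constraint:
  (1) 8 + (-2) + 0 = 6 ✓
  (2) y = 2, target 2 ✓ (first branch holds)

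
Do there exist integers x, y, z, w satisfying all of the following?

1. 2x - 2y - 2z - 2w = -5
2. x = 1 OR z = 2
No

Even the single constraint (2x - 2y - 2z - 2w = -5) is infeasible over the integers.

  - 2x - 2y - 2z - 2w = -5: every term on the left is divisible by 2, so the LHS ≡ 0 (mod 2), but the RHS -5 is not — no integer solution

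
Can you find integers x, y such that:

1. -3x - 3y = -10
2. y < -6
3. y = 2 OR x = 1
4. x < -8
No

Even the single constraint (-3x - 3y = -10) is infeasible over the integers.

  - -3x - 3y = -10: every term on the left is divisible by 3, so the LHS ≡ 0 (mod 3), but the RHS -10 is not — no integer solution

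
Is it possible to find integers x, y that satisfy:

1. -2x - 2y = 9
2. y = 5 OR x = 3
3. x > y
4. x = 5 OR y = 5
No

Even the single constraint (-2x - 2y = 9) is infeasible over the integers.

  - -2x - 2y = 9: every term on the left is divisible by 2, so the LHS ≡ 0 (mod 2), but the RHS 9 is not — no integer solution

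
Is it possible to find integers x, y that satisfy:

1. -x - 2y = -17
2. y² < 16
Yes

Take x = 17, y = 0. Substituting into each constraint:
  (1) (-17) - 2(0) = -17 ✓
  (2) y² = (0)² = 0, and 0 < 16 ✓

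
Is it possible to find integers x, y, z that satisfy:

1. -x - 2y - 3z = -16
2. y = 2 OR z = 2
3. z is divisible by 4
Yes

Take x = 0, y = 2, z = 4. Substituting into each constraint:
  (1) 0 - 2(2) - 3(4) = -16 ✓
  (2) y = 2, target 2 ✓ (first branch holds)
  (3) 4 = 4 × 1, remainder 0 ✓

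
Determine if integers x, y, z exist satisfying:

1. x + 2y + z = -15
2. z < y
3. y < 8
Yes

Take x = -14, y = 0, z = -1. Substituting into each constraint:
  (1) (-14) + 2(0) + (-1) = -15 ✓
  (2) -1 < 0 ✓
  (3) 0 < 8 ✓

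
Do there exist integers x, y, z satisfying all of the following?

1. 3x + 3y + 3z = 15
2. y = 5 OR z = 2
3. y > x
Yes

Take x = 1, y = 2, z = 2. Substituting into each constraint:
  (1) 3(1) + 3(2) + 3(2) = 15 ✓
  (2) z = 2, target 2 ✓ (second branch holds)
  (3) 2 > 1 ✓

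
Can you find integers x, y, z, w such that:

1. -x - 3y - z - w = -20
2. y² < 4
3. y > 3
No

A contradictory subset is {y² < 4, y > 3}. No integer assignment can satisfy these jointly:

  - y² < 4: restricts y to |y| ≤ 1
  - y > 3: bounds one variable relative to a constant

Direct contradiction: the bounds on y require y ≥ 4 and y ≤ 1 simultaneously, which is empty.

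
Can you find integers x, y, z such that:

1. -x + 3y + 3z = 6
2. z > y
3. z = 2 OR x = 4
Yes

Take x = 3, y = 1, z = 2. Substituting into each constraint:
  (1) (-3) + 3(1) + 3(2) = 6 ✓
  (2) 2 > 1 ✓
  (3) z = 2, target 2 ✓ (first branch holds)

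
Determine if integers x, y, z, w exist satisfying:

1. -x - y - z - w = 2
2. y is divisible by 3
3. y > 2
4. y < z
Yes

Take x = -9, y = 3, z = 4, w = 0. Substituting into each constraint:
  (1) 9 + (-3) + (-4) + 0 = 2 ✓
  (2) 3 = 3 × 1, remainder 0 ✓
  (3) 3 > 2 ✓
  (4) 3 < 4 ✓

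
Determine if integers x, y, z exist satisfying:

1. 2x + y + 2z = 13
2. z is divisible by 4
Yes

Take x = 0, y = 13, z = 0. Substituting into each constraint:
  (1) 2(0) + 13 + 2(0) = 13 ✓
  (2) 0 = 4 × 0, remainder 0 ✓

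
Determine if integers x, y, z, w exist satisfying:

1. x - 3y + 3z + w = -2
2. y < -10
Yes

Take x = 0, y = -11, z = -12, w = 1. Substituting into each constraint:
  (1) 0 - 3(-11) + 3(-12) + 1 = -2 ✓
  (2) -11 < -10 ✓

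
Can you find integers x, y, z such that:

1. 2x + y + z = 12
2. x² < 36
Yes

Take x = 0, y = 0, z = 12. Substituting into each constraint:
  (1) 2(0) + 0 + 12 = 12 ✓
  (2) x² = (0)² = 0, and 0 < 36 ✓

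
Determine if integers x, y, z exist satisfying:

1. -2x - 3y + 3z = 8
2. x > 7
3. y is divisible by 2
Yes

Take x = 8, y = 0, z = 8. Substituting into each constraint:
  (1) -2(8) - 3(0) + 3(8) = 8 ✓
  (2) 8 > 7 ✓
  (3) 0 = 2 × 0, remainder 0 ✓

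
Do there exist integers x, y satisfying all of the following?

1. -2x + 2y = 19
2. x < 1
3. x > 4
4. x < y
No

Even the single constraint (-2x + 2y = 19) is infeasible over the integers.

  - -2x + 2y = 19: every term on the left is divisible by 2, so the LHS ≡ 0 (mod 2), but the RHS 19 is not — no integer solution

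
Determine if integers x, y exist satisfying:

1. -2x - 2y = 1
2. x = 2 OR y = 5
No

Even the single constraint (-2x - 2y = 1) is infeasible over the integers.

  - -2x - 2y = 1: every term on the left is divisible by 2, so the LHS ≡ 0 (mod 2), but the RHS 1 is not — no integer solution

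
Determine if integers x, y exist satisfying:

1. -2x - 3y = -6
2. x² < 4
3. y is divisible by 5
No

The full constraint system is jointly infeasible over the integers. Each constraint and what it forces:

  - -2x - 3y = -6: is a linear equation tying the variables together
  - x² < 4: restricts x to |x| ≤ 1
  - y is divisible by 5: restricts y to multiples of 5

The bounds confine x to {-1, 0, 1}. For each value, substitute into the equation:
  • x = -1: the equation gives -3y = -8, so y would not be an integer.
  • x = 0: the equation forces y = 2, but 5 does not divide 2.
  • x = 1: the equation gives -3y = -4, so y would not be an integer.
Every case fails, so no integer solution exists.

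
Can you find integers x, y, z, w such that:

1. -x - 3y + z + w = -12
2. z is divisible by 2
Yes

Take x = 12, y = 0, z = 0, w = 0. Substituting into each constraint:
  (1) (-12) - 3(0) + 0 + 0 = -12 ✓
  (2) 0 = 2 × 0, remainder 0 ✓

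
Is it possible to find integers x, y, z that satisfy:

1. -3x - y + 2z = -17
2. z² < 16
Yes

Take x = 0, y = 17, z = 0. Substituting into each constraint:
  (1) -3(0) + (-17) + 2(0) = -17 ✓
  (2) z² = (0)² = 0, and 0 < 16 ✓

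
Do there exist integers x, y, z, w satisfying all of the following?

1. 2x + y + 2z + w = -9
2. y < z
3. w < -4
Yes

Take x = -1, y = -1, z = 0, w = -6. Substituting into each constraint:
  (1) 2(-1) + (-1) + 2(0) + (-6) = -9 ✓
  (2) -1 < 0 ✓
  (3) -6 < -4 ✓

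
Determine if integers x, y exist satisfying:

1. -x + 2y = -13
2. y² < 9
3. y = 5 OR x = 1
No

The full constraint system is jointly infeasible over the integers. Each constraint and what it forces:

  - -x + 2y = -13: is a linear equation tying the variables together
  - y² < 9: restricts y to |y| ≤ 2
  - y = 5 OR x = 1: forces a choice: either y = 5 or x = 1

Split on the disjunction (y = 5 OR x = 1):
  • If y = 5: this contradicts y² < 9, which requires |y| ≤ 2.
  • If x = 1: the equation forces y = -6, but y² < 9 requires |y| ≤ 2.
Both branches are infeasible, so the system has no integer solution.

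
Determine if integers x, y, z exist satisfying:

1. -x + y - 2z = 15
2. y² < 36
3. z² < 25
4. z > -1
Yes

Take x = -15, y = 0, z = 0. Substituting into each constraint:
  (1) 15 + 0 - 2(0) = 15 ✓
  (2) y² = (0)² = 0, and 0 < 36 ✓
  (3) z² = (0)² = 0, and 0 < 25 ✓
  (4) 0 > -1 ✓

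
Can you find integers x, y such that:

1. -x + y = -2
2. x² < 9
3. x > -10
Yes

Take x = 2, y = 0. Substituting into each constraint:
  (1) (-2) + 0 = -2 ✓
  (2) x² = (2)² = 4, and 4 < 9 ✓
  (3) 2 > -10 ✓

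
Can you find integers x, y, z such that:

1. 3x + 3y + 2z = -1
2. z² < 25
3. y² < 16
Yes

Take x = -1, y = 0, z = 1. Substituting into each constraint:
  (1) 3(-1) + 3(0) + 2(1) = -1 ✓
  (2) z² = (1)² = 1, and 1 < 25 ✓
  (3) y² = (0)² = 0, and 0 < 16 ✓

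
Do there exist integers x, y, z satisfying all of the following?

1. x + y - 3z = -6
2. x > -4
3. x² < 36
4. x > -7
Yes

Take x = 0, y = 0, z = 2. Substituting into each constraint:
  (1) 0 + 0 - 3(2) = -6 ✓
  (2) 0 > -4 ✓
  (3) x² = (0)² = 0, and 0 < 36 ✓
  (4) 0 > -7 ✓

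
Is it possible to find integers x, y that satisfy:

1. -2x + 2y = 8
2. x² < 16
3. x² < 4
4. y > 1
Yes

Take x = 0, y = 4. Substituting into each constraint:
  (1) -2(0) + 2(4) = 8 ✓
  (2) x² = (0)² = 0, and 0 < 16 ✓
  (3) x² = (0)² = 0, and 0 < 4 ✓
  (4) 4 > 1 ✓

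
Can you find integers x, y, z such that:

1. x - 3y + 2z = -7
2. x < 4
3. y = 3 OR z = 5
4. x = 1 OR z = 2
Yes

Take x = 1, y = 6, z = 5. Substituting into each constraint:
  (1) 1 - 3(6) + 2(5) = -7 ✓
  (2) 1 < 4 ✓
  (3) z = 5, target 5 ✓ (second branch holds)
  (4) x = 1, target 1 ✓ (first branch holds)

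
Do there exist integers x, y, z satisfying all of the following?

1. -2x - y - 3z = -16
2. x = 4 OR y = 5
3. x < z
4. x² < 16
Yes

Take x = 1, y = 5, z = 3. Substituting into each constraint:
  (1) -2(1) + (-5) - 3(3) = -16 ✓
  (2) y = 5, target 5 ✓ (second branch holds)
  (3) 1 < 3 ✓
  (4) x² = (1)² = 1, and 1 < 16 ✓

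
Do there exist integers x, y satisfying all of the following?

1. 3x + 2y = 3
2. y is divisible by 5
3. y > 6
Yes

Take x = -9, y = 15. Substituting into each constraint:
  (1) 3(-9) + 2(15) = 3 ✓
  (2) 15 = 5 × 3, remainder 0 ✓
  (3) 15 > 6 ✓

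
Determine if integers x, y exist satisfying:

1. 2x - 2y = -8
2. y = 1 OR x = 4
Yes

Take x = 4, y = 8. Substituting into each constraint:
  (1) 2(4) - 2(8) = -8 ✓
  (2) x = 4, target 4 ✓ (second branch holds)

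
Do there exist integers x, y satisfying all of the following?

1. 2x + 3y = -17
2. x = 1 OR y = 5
Yes

Take x = -16, y = 5. Substituting into each constraint:
  (1) 2(-16) + 3(5) = -17 ✓
  (2) y = 5, target 5 ✓ (second branch holds)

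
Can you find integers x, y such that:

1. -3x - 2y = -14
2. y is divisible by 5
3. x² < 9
Yes

Take x = -2, y = 10. Substituting into each constraint:
  (1) -3(-2) - 2(10) = -14 ✓
  (2) 10 = 5 × 2, remainder 0 ✓
  (3) x² = (-2)² = 4, and 4 < 9 ✓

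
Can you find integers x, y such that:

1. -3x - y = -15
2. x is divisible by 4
Yes

Take x = 0, y = 15. Substituting into each constraint:
  (1) -3(0) + (-15) = -15 ✓
  (2) 0 = 4 × 0, remainder 0 ✓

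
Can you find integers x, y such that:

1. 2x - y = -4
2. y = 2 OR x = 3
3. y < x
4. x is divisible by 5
No

A contradictory subset is {2x - y = -4, y = 2 OR x = 3, y < x}. No integer assignment can satisfy these jointly:

  - 2x - y = -4: is a linear equation tying the variables together
  - y = 2 OR x = 3: forces a choice: either y = 2 or x = 3
  - y < x: bounds one variable relative to another variable

Split on the disjunction (y = 2 OR x = 3):
  • If y = 2: the equation forces x = -1, giving (y, x) = (2, -1), which violates x > y.
  • If x = 3: the equation forces y = 10, giving (x, y) = (3, 10), which violates x > y.
Both branches are infeasible, so the system has no integer solution.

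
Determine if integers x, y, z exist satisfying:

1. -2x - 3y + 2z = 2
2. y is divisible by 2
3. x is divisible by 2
Yes

Take x = 0, y = 0, z = 1. Substituting into each constraint:
  (1) -2(0) - 3(0) + 2(1) = 2 ✓
  (2) 0 = 2 × 0, remainder 0 ✓
  (3) 0 = 2 × 0, remainder 0 ✓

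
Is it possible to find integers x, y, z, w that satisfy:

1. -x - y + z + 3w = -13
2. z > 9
Yes

Take x = 23, y = 0, z = 10, w = 0. Substituting into each constraint:
  (1) (-23) + 0 + 10 + 3(0) = -13 ✓
  (2) 10 > 9 ✓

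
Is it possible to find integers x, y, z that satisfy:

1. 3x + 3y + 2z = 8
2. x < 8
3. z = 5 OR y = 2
Yes

Take x = -4, y = 2, z = 7. Substituting into each constraint:
  (1) 3(-4) + 3(2) + 2(7) = 8 ✓
  (2) -4 < 8 ✓
  (3) y = 2, target 2 ✓ (second branch holds)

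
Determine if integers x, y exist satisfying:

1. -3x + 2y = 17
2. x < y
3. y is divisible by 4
Yes

Take x = -3, y = 4. Substituting into each constraint:
  (1) -3(-3) + 2(4) = 17 ✓
  (2) -3 < 4 ✓
  (3) 4 = 4 × 1, remainder 0 ✓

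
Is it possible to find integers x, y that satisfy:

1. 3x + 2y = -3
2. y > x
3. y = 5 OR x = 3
No

The full constraint system is jointly infeasible over the integers. Each constraint and what it forces:

  - 3x + 2y = -3: is a linear equation tying the variables together
  - y > x: bounds one variable relative to another variable
  - y = 5 OR x = 3: forces a choice: either y = 5 or x = 3

Split on the disjunction (y = 5 OR x = 3):
  • If y = 5: with y = 5, every remaining term of the linear equation is divisible by 3, so the left side is ≡ 0 (mod 3); but the right side -13 ≡ 2 (mod 3). No integers can satisfy it.
  • If x = 3: the equation forces y = -6, giving (x, y) = (3, -6), which violates y > x.
Both branches are infeasible, so the system has no integer solution.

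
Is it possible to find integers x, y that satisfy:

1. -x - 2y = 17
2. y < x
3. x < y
No

A contradictory subset is {y < x, x < y}. No integer assignment can satisfy these jointly:

  - y < x: bounds one variable relative to another variable
  - x < y: bounds one variable relative to another variable

Direct contradiction: x > y and y > x cannot both hold.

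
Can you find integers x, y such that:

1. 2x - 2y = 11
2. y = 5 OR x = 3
No

Even the single constraint (2x - 2y = 11) is infeasible over the integers.

  - 2x - 2y = 11: every term on the left is divisible by 2, so the LHS ≡ 0 (mod 2), but the RHS 11 is not — no integer solution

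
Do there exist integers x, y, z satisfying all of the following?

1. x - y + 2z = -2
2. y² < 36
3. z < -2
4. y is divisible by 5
Yes

Take x = 4, y = 0, z = -3. Substituting into each constraint:
  (1) 4 + 0 + 2(-3) = -2 ✓
  (2) y² = (0)² = 0, and 0 < 36 ✓
  (3) -3 < -2 ✓
  (4) 0 = 5 × 0, remainder 0 ✓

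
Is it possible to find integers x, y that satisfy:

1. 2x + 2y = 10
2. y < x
Yes

Take x = 5, y = 0. Substituting into each constraint:
  (1) 2(5) + 2(0) = 10 ✓
  (2) 0 < 5 ✓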